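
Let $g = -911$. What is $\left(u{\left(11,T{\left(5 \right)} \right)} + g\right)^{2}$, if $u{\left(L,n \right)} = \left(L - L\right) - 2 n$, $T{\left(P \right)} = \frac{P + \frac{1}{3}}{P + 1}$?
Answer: $\frac{67486225}{81} \approx 8.3316 \cdot 10^{5}$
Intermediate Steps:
$T{\left(P \right)} = \frac{\frac{1}{3} + P}{1 + P}$ ($T{\left(P \right)} = \frac{P + \frac{1}{3}}{1 + P} = \frac{\frac{1}{3} + P}{1 + P}$)
$u{\left(L,n \right)} = - 2 n$ ($u{\left(L,n \right)} = 0 - 2 n = - 2 n$)
$\left(u{\left(11,T{\left(5 \right)} \right)} + g\right)^{2} = \left(- 2 \frac{\frac{1}{3} + 5}{1 + 5} - 911\right)^{2} = \left(- 2 \cdot \frac{1}{6} \cdot \frac{16}{3} - 911\right)^{2} = \left(\left(-2\right) \frac{8}{9} - 911\right)^{2} = \left(- \frac{16}{9} - 911\right)^{2} = \left(- \frac{8215}{9}\right)^{2} = \frac{67486225}{81}$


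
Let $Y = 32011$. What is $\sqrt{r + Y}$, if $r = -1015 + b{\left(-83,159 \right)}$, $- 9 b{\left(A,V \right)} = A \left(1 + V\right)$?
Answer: $\frac{2 \sqrt{73061}}{3} \approx 180.2$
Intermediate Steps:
$b{\left(A,V \right)} = - \frac{A \left(1 + V\right)}{9}$
$r = \frac{4145}{9}$ ($r = -1015 - - \frac{83 \left(1 + 159\right)}{9} = -1015 - \left(- \frac{83}{9}\right) 160 = -1015 + \frac{13280}{9} = \frac{4145}{9} \approx 460.56$)
$\sqrt{r + Y} = \sqrt{\frac{4145}{9} + 32011} = \sqrt{\frac{292244}{9}} = \frac{2 \sqrt{73061}}{3}$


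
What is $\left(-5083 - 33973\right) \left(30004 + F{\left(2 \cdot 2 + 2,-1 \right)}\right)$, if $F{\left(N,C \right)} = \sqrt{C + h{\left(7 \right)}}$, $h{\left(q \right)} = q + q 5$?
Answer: $-1171836224 - 39056 \sqrt{41} \approx -1.1721 \cdot 10^{9}$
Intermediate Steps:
$h{\left(q \right)} = 6 q$ ($h{\left(q \right)} = q + 5 q = 6 q$)
$F{\left(N,C \right)} = \sqrt{42 + C}$ ($F{\left(N,C \right)} = \sqrt{C + 6 \cdot 7} = \sqrt{C + 42} = \sqrt{42 + C}$)
$\left(-5083 - 33973\right) \left(30004 + F{\left(2 \cdot 2 + 2,-1 \right)}\right) = \left(-5083 - 33973\right) \left(30004 + \sqrt{42 - 1}\right) = - 39056 \left(30004 + \sqrt{41}\right) = -1171836224 - 39056 \sqrt{41}$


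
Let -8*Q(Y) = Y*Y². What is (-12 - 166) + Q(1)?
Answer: -1425/8 ≈ -178.13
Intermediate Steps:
Q(Y) = -Y³/8 (Q(Y) = -Y*Y²/8 = -Y³/8)
(-12 - 166) + Q(1) = (-12 - 166) - ⅛*1³ = -178 - ⅛*1 = -178 - ⅛ = -1425/8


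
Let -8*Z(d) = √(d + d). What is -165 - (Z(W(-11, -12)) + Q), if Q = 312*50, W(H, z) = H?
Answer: -15765 + I*√22/8 ≈ -15765.0 + 0.5863*I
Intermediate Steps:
Z(d) = -√2*√d/8 (Z(d) = -√(d + d)/8 = -√2*√d/8)
Q = 15600
-165 - (Z(W(-11, -12)) + Q) = -165 - (-√2*√(-11)/8 + 15600) = -165 - (-√2*I*√11/8 + 15600) = -165 - (-I*√22/8 + 15600) = -165 - (15600 - I*√22/8) = -165 + (-15600 + I*√22/8) = -15765 + I*√22/8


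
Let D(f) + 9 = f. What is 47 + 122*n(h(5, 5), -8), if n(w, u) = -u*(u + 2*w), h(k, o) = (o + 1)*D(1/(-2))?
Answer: -119025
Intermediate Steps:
D(f) = -9 + f
h(k, o) = -19/2 - 19*o/2 (h(k, o) = (o + 1)*(-9 + 1/(-2)) = (1 + o)*(-9 - ½) = (1 + o)*(-19/2) = -19/2 - 19*o/2)
n(w, u) = -u*(u + 2*w)
47 + 122*n(h(5, 5), -8) = 47 + 122*(-1*(-8)*(-8 + 2*(-19/2 - 19/2*5))) = 47 + 122*(-1*(-8)*(-8 + 2*(-19/2 - 95/2))) = 47 + 122*(-1*(-8)*(-8 + 2*(-57))) = 47 + 122*(-1*(-8)*(-8 - 114)) = 47 + 122*(-1*(-8)*(-122)) = 47 + 122*(-976) = 47 - 119072 = -119025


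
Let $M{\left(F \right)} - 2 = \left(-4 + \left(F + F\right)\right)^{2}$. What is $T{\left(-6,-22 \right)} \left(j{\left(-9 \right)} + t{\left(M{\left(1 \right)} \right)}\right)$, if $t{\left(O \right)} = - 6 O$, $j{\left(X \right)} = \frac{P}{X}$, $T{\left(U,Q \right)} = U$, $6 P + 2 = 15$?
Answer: $\frac{1957}{9} \approx 217.44$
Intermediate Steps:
$P = \frac{13}{6}$ ($P = - \frac{1}{3} + \frac{1}{6} \cdot 15 = - \frac{1}{3} + \frac{5}{2} = \frac{13}{6} \approx 2.1667$)
$M{\left(F \right)} = 2 + \left(-4 + 2 F\right)^{2}$ ($M{\left(F \right)} = 2 + \left(-4 + \left(F + F\right)\right)^{2} = 2 + \left(-4 + 2 F\right)^{2}$)
$j{\left(X \right)} = \frac{13}{6 X}$
$T{\left(-6,-22 \right)} \left(j{\left(-9 \right)} + t{\left(M{\left(1 \right)} \right)}\right) = - 6 \left(\frac{13}{6 \left(-9\right)} - 6 \left(2 + 4 \left(-2 + 1\right)^{2}\right)\right) = - 6 \left(\frac{13}{6} \left(- \frac{1}{9}\right) - 6 \left(2 + 4 \left(-1\right)^{2}\right)\right) = - 6 \left(- \frac{13}{54} - 6 \left(2 + 4 \cdot 1\right)\right) = - 6 \left(- \frac{13}{54} - 6 \left(2 + 4\right)\right) = - 6 \left(- \frac{13}{54} - 36\right) = \left(-6\right) \left(- \frac{1957}{54}\right) = \frac{1957}{9}$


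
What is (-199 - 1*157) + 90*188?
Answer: 16564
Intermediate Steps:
(-199 - 1*157) + 90*188 = (-199 - 157) + 16920 = -356 + 16920 = 16564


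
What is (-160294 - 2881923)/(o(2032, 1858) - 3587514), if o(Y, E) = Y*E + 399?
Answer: -3042217/188341 ≈ -16.153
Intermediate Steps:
o(Y, E) = 399 + E*Y (o(Y, E) = E*Y + 399 = 399 + E*Y)
(-160294 - 2881923)/(o(2032, 1858) - 3587514) = (-160294 - 2881923)/((399 + 1858*2032) - 3587514) = -3042217/((399 + 3775456) - 3587514) = -3042217/(3775855 - 3587514) = -3042217/188341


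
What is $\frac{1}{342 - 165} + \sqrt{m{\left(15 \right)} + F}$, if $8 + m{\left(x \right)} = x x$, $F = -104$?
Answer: $\frac{1}{177} + \sqrt{113} \approx 10.636$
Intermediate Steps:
$m{\left(x \right)} = -8 + x^{2}$ ($m{\left(x \right)} = -8 + x x = -8 + x^{2}$)
$\frac{1}{342 - 165} + \sqrt{m{\left(15 \right)} + F} = \frac{1}{342 - 165} + \sqrt{\left(-8 + 15^{2}\right) - 104} = \frac{1}{177} + \sqrt{\left(-8 + 225\right) - 104} = \frac{1}{177} + \sqrt{217 - 104} = \frac{1}{177} + \sqrt{113}$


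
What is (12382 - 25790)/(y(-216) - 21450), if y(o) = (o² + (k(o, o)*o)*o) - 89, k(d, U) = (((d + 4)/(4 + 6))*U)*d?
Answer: 67040/230738802031 ≈ 2.9054e-7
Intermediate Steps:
k(d, U) = U*d*(⅖ + d/10) (k(d, U) = (((4 + d)/10)*U)*d = (((4 + d)*(⅒))*U)*d = ((⅖ + d/10)*U)*d = (U*(⅖ + d/10))*d = U*d*(⅖ + d/10))
y(o) = -89 + o² + o⁴*(4 + o)/10 (y(o) = (o² + ((o*o*(4 + o)/10)*o)*o) - 89 = (o² + ((o²*(4 + o)/10)*o)*o) - 89 = (o² + (o³*(4 + o)/10)*o) - 89 = (o² + o⁴*(4 + o)/10) - 89 = -89 + o² + o⁴*(4 + o)/10)
(12382 - 25790)/(y(-216) - 21450) = (12382 - 25790)/((-89 + (-216)² + (⅒)*(-216)⁴*(4 - 216)) - 21450) = -13408/((-89 + 46656 + (⅒)*2176782336*(-212)) - 21450) = -13408/((-89 + 46656 - 230738927616/5) - 21450) = -13408/(-230738694781/5 - 21450) = -13408/(-230738802031/5) = -13408*(-5/230738802031) = 67040/230738802031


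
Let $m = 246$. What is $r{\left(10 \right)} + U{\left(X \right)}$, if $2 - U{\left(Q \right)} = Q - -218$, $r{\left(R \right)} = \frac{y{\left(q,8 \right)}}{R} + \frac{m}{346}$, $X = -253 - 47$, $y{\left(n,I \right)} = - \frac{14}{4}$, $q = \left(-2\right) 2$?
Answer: $\frac{291889}{3460} \approx 84.361$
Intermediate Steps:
$q = -4$
$y{\left(n,I \right)} = - \frac{7}{2}$ ($y{\left(n,I \right)} = \left(-14\right) \frac{1}{4} = - \frac{7}{2}$)
$X = -300$
$r{\left(R \right)} = \frac{123}{173} - \frac{7}{2 R}$ ($r{\left(R \right)} = - \frac{7}{2 R} + \frac{246}{346} = - \frac{7}{2 R} + 246 \cdot \frac{1}{346} = - \frac{7}{2 R} + \frac{123}{173} = \frac{123}{173} - \frac{7}{2 R}$)
$U{\left(Q \right)} = -216 - Q$ ($U{\left(Q \right)} = 2 - \left(Q - -218\right) = 2 - \left(Q + 218\right) = 2 - \left(218 + Q\right) = -216 - Q$)
$r{\left(10 \right)} + U{\left(X \right)} = \frac{-1211 + 246 \cdot 10}{346 \cdot 10} - -84 = \frac{1}{346} \cdot \frac{1}{10} \left(-1211 + 2460\right) + \left(-216 + 300\right) = \frac{1}{346} \cdot \frac{1}{10} \cdot 1249 + 84 = \frac{1249}{3460} + 84 = \frac{291889}{3460}$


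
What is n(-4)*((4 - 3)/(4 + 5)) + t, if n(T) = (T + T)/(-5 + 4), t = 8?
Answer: 80/9 ≈ 8.8889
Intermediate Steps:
n(T) = -2*T (n(T) = (2*T)/(-1) = (2*T)*(-1) = -2*T)
n(-4)*((4 - 3)/(4 + 5)) + t = (-2*(-4))*((4 - 3)/(4 + 5)) + 8 = 8*(1/9) + 8 = 8*(1*(⅑)) + 8 = 8*(⅑) + 8 = 8/9 + 8 = 80/9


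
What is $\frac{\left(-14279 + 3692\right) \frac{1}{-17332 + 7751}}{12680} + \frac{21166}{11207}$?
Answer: $\frac{2571514183789}{1361505705560} \approx 1.8887$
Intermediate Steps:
$\frac{\left(-14279 + 3692\right) \frac{1}{-17332 + 7751}}{12680} + \frac{21166}{11207} = - \frac{10587}{-9581} \cdot \frac{1}{12680} + 21166 \cdot \frac{1}{11207} = \left(-10587\right) \left(- \frac{1}{9581}\right) \frac{1}{12680} + \frac{21166}{11207} = \frac{10587}{9581} \cdot \frac{1}{12680} + \frac{21166}{11207} = \frac{10587}{121487080} + \frac{21166}{11207} = \frac{2571514183789}{1361505705560}$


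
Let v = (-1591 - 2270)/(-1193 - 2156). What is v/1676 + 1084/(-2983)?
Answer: -6072892253/16743352292 ≈ -0.36270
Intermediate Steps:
v = 3861/3349 (v = -3861/(-3349) = -3861*(-1/3349) = 3861/3349 ≈ 1.1529)
v/1676 + 1084/(-2983) = (3861/3349)/1676 + 1084/(-2983) = (3861/3349)*(1/1676) + 1084*(-1/2983) = 3861/5612924 - 1084/2983 = -6072892253/16743352292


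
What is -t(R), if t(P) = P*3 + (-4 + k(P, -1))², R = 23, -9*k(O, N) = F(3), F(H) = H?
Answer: -790/9 ≈ -87.778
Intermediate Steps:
k(O, N) = -⅓ (k(O, N) = -⅑*3 = -⅓)
t(P) = 169/9 + 3*P (t(P) = P*3 + (-4 - ⅓)² = 3*P + (-13/3)² = 3*P + 169/9 = 169/9 + 3*P)
-t(R) = -(169/9 + 3*23) = -(169/9 + 69) = -1*790/9 = -790/9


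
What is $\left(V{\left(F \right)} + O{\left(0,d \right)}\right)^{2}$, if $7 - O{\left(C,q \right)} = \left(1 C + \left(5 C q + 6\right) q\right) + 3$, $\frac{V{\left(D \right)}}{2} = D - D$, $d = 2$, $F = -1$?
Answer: $64$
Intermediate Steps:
$V{\left(D \right)} = 0$ ($V{\left(D \right)} = 2 \left(D - D\right) = 2 \cdot 0 = 0$)
$O{\left(C,q \right)} = 4 - C - q \left(6 + 5 C q\right)$ ($O{\left(C,q \right)} = 7 - \left(\left(1 C + \left(5 C q + 6\right) q\right) + 3\right) = 7 - \left(\left(C + \left(5 C q + 6\right) q\right) + 3\right) = 7 - \left(\left(C + \left(6 + 5 C q\right) q\right) + 3\right) = 7 - \left(\left(C + q \left(6 + 5 C q\right)\right) + 3\right) = 7 - \left(3 + C + q \left(6 + 5 C q\right)\right) = 4 - C - q \left(6 + 5 C q\right)$)
$\left(V{\left(F \right)} + O{\left(0,d \right)}\right)^{2} = \left(0 - 8\right)^{2} = \left(-8\right)^{2} = 64$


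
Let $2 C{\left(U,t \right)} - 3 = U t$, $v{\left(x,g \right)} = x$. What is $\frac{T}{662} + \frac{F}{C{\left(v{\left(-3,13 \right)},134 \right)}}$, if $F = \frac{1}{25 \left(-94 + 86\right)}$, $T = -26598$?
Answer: $- \frac{530629769}{13206900} \approx -40.178$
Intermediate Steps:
$F = - \frac{1}{200}$ ($F = \frac{1}{25 \left(-8\right)} = \frac{1}{-200} = - \frac{1}{200} \approx -0.005$)
$C{\left(U,t \right)} = \frac{3}{2} + \frac{U t}{2}$
$\frac{T}{662} + \frac{F}{C{\left(v{\left(-3,13 \right)},134 \right)}} = - \frac{26598}{662} - \frac{1}{200 \left(\frac{3}{2} + \frac{1}{2} \left(-3\right) 134\right)} = \left(-26598\right) \frac{1}{662} - \frac{1}{200 \left(\frac{3}{2} - 201\right)} = - \frac{13299}{331} - \frac{1}{200 \left(- \frac{399}{2}\right)} = - \frac{13299}{331} - - \frac{1}{39900} = - \frac{13299}{331} + \frac{1}{39900} = - \frac{530629769}{13206900}$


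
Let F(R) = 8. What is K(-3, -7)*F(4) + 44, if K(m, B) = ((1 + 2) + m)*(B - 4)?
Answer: 44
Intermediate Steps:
K(m, B) = (-4 + B)*(3 + m) (K(m, B) = (3 + m)*(-4 + B) = (-4 + B)*(3 + m))
K(-3, -7)*F(4) + 44 = (-12 - 4*(-3) + 3*(-7) - 7*(-3))*8 + 44 = (-12 + 12 - 21 + 21)*8 + 44 = 0*8 + 44 = 0 + 44 = 44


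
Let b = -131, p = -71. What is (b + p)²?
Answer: 40804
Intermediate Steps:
(b + p)² = (-131 - 71)² = (-202)² = 40804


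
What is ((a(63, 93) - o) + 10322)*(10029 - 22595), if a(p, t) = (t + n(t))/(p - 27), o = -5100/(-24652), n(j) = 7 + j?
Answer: -14396018340565/110934 ≈ -1.2977e+8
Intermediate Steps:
o = 1275/6163 (o = -5100*(-1/24652) = 1275/6163 ≈ 0.20688)
a(p, t) = (7 + 2*t)/(-27 + p) (a(p, t) = (t + (7 + t))/(p - 27) = (7 + 2*t)/(-27 + p))
((a(63, 93) - o) + 10322)*(10029 - 22595) = (((7 + 2*93)/(-27 + 63) - 1*1275/6163) + 10322)*(10029 - 22595) = (((7 + 186)/36 - 1275/6163) + 10322)*(-12566) = (((1/36)*193 - 1275/6163) + 10322)*(-12566) = ((193/36 - 1275/6163) + 10322)*(-12566) = (1143559/221868 + 10322)*(-12566) = (2291265055/221868)*(-12566) = -14396018340565/110934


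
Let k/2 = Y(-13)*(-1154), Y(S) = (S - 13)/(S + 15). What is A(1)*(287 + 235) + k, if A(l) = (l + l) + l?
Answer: 31570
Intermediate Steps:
Y(S) = (-13 + S)/(15 + S)
A(l) = 3*l (A(l) = 2*l + l = 3*l)
k = 30004 (k = 2*(((-13 - 13)/(15 - 13))*(-1154)) = 2*((-26/2)*(-1154)) = 2*(((½)*(-26))*(-1154)) = 2*(-13*(-1154)) = 2*15002 = 30004)
A(1)*(287 + 235) + k = (3*1)*(287 + 235) + 30004 = 3*522 + 30004 = 1566 + 30004 = 31570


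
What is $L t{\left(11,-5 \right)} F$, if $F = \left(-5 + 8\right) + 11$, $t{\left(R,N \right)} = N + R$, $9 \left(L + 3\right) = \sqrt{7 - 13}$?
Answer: $-252 + \frac{28 i \sqrt{6}}{3} \approx -252.0 + 22.862 i$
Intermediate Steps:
$L = -3 + \frac{i \sqrt{6}}{9}$ ($L = -3 + \frac{\sqrt{7 - 13}}{9} = -3 + \frac{\sqrt{-6}}{9} = -3 + \frac{i \sqrt{6}}{9} \approx -3.0 + 0.27217 i$)
$F = 14$ ($F = 3 + 11 = 14$)
$L t{\left(11,-5 \right)} F = \left(-3 + \frac{i \sqrt{6}}{9}\right) \left(-5 + 11\right) 14 = \left(-3 + \frac{i \sqrt{6}}{9}\right) 6 \cdot 14 = \left(-18 + \frac{2 i \sqrt{6}}{3}\right) 14 = -252 + \frac{28 i \sqrt{6}}{3}$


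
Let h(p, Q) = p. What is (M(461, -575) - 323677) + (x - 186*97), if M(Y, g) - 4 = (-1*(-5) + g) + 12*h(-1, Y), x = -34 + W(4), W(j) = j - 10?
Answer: -342337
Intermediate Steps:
W(j) = -10 + j
x = -40 (x = -34 + (-10 + 4) = -34 - 6 = -40)
M(Y, g) = -3 + g (M(Y, g) = 4 + ((-1*(-5) + g) + 12*(-1)) = 4 + ((5 + g) - 12) = 4 + (-7 + g) = -3 + g)
(M(461, -575) - 323677) + (x - 186*97) = ((-3 - 575) - 323677) + (-40 - 186*97) = (-578 - 323677) + (-40 - 18042) = -324255 - 18082 = -342337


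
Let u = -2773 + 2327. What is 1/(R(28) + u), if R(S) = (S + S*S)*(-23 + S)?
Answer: 1/3614 ≈ 0.00027670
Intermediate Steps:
R(S) = (-23 + S)*(S + S²) (R(S) = (S + S²)*(-23 + S) = (-23 + S)*(S + S²))
u = -446
1/(R(28) + u) = 1/(28*(-23 + 28² - 22*28) - 446) = 1/(28*(-23 + 784 - 616) - 446) = 1/(28*145 - 446) = 1/(4060 - 446) = 1/3614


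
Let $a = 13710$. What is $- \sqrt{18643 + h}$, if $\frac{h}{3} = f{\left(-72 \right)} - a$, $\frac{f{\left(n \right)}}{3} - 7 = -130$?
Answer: $- i \sqrt{23594} \approx - 153.6 i$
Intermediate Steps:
$f{\left(n \right)} = -369$ ($f{\left(n \right)} = 21 + 3 \left(-130\right) = 21 - 390 = -369$)
$h = -42237$ ($h = 3 \left(-369 - 13710\right) = 3 \left(-14079\right) = -42237$)
$- \sqrt{18643 + h} = - \sqrt{18643 - 42237} = - \sqrt{-23594} = - i \sqrt{23594}$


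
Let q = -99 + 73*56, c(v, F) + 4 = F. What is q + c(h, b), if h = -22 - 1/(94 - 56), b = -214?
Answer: 3771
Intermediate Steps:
h = -837/38 (h = -22 - 1/38 = -837/38 ≈ -22.026)
c(v, F) = -4 + F
q = 3989 (q = -99 + 4088 = 3989)
q + c(h, b) = 3989 + (-4 - 214) = 3989 - 218 = 3771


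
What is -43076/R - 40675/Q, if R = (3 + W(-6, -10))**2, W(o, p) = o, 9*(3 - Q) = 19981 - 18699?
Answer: -10153141/2259 ≈ -4494.5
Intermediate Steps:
Q = -1255/9 (Q = 3 - (19981 - 18699)/9 = 3 - 1/9*1282 = 3 - 1282/9 = -1255/9 ≈ -139.44)
R = 9 (R = (3 - 6)**2 = (-3)**2 = 9)
-43076/R - 40675/Q = -43076/9 - 40675/(-1255/9) = -43076*1/9 - 40675*(-9/1255) = -43076/9 + 73215/251 = -10153141/2259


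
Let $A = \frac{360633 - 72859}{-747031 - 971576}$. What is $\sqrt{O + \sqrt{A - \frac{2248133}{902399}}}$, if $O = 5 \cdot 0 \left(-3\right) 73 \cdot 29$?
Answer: $\frac{81624696747^{\frac{3}{4}} \sqrt[4]{217018109503} \sqrt{i}}{81624696747} \approx 0.90293 + 0.90293 i$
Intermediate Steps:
$A = - \frac{15146}{90453}$ ($A = \frac{287774}{-1718607} = 287774 \left(- \frac{1}{1718607}\right) = - \frac{15146}{90453} \approx -0.16745$)
$O = 0$ ($O = 0 \left(-3\right) 73 \cdot 29 = 0 \cdot 73 \cdot 29 = 0 \cdot 29 = 0$)
$\sqrt{O + \sqrt{A - \frac{2248133}{902399}}} = \sqrt{0 + \sqrt{- \frac{15146}{90453} - \frac{2248133}{902399}}} = \sqrt{0 + \sqrt{- \frac{217018109503}{81624696747}}} = \sqrt{0 + \frac{i \sqrt{17714037376789613886741}}{81624696747}} = \sqrt{\frac{i \sqrt{17714037376789613886741}}{81624696747}} = \frac{81624696747^{\frac{3}{4}} \sqrt[4]{217018109503} \sqrt{i}}{81624696747}$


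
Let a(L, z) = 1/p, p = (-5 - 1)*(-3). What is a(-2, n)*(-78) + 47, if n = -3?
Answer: 128/3 ≈ 42.667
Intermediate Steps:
p = 18 (p = -6*(-3) = 18)
a(L, z) = 1/18
a(-2, n)*(-78) + 47 = (1/18)*(-78) + 47 = -13/3 + 47 = 128/3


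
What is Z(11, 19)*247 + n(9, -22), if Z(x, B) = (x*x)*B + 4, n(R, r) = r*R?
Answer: 568643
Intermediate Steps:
n(R, r) = R*r
Z(x, B) = 4 + B*x² (Z(x, B) = x²*B + 4 = B*x² + 4 = 4 + B*x²)
Z(11, 19)*247 + n(9, -22) = (4 + 19*11²)*247 + 9*(-22) = (4 + 19*121)*247 - 198 = (4 + 2299)*247 - 198 = 2303*247 - 198 = 568841 - 198 = 568643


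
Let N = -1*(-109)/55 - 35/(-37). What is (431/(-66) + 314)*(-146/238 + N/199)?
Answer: -83646131257/454370730 ≈ -184.09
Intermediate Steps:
N = 5958/2035 (N = 109*(1/55) - 35*(-1/37) = 109/55 + 35/37 = 5958/2035 ≈ 2.9278)
(431/(-66) + 314)*(-146/238 + N/199) = (431/(-66) + 314)*(-146/238 + (5958/2035)/199) = (431*(-1/66) + 314)*(-146*1/238 + (5958/2035)*(1/199)) = (-431/66 + 314)*(-73/119 + 5958/404965) = (20293/66)*(-28853443/48190835) = -83646131257/454370730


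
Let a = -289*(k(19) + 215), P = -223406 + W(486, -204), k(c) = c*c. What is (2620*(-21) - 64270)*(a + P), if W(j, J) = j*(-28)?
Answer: 48130890620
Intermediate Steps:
k(c) = c²
W(j, J) = -28*j
P = -237014 (P = -223406 - 28*486 = -223406 - 13608 = -237014)
a = -166464 (a = -289*(19² + 215) = -289*(361 + 215) = -289*576 = -166464)
(2620*(-21) - 64270)*(a + P) = (2620*(-21) - 64270)*(-166464 - 237014) = (-55020 - 64270)*(-403478) = -119290*(-403478) = 48130890620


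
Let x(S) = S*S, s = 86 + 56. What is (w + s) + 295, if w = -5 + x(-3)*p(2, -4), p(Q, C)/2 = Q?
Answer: 468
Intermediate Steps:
s = 142
x(S) = S²
p(Q, C) = 2*Q
w = 31 (w = -5 + (-3)²*(2*2) = -5 + 9*4 = -5 + 36 = 31)
(w + s) + 295 = (31 + 142) + 295 = 173 + 295 = 468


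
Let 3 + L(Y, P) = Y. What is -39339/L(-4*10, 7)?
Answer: 39339/43 ≈ 914.86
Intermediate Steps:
L(Y, P) = -3 + Y
-39339/L(-4*10, 7) = -39339/(-3 - 4*10) = -39339/(-3 - 40) = -39339/(-43) = -39339*(-1/43) = 39339/43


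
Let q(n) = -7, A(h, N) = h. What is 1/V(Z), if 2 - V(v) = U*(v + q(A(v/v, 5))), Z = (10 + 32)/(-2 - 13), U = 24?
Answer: 5/1186 ≈ 0.0042159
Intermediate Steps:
Z = -14/5 (Z = 42/(-15) = 42*(-1/15) = -14/5 ≈ -2.8000)
V(v) = 170 - 24*v (V(v) = 2 - 24*(v - 7) = 2 - 24*(-7 + v) = 2 - (-168 + 24*v) = 2 + (168 - 24*v) = 170 - 24*v)
1/V(Z) = 1/(170 - 24*(-14/5)) = 1/(170 + 336/5) = 1/(1186/5) = 5/1186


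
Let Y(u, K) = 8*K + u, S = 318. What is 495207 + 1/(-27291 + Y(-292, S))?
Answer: 12399488072/25039 ≈ 4.9521e+5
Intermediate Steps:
Y(u, K) = u + 8*K
495207 + 1/(-27291 + Y(-292, S)) = 495207 + 1/(-27291 + (-292 + 8*318)) = 495207 + 1/(-27291 + (-292 + 2544)) = 495207 + 1/(-27291 + 2252) = 495207 + 1/(-25039) = 495207 - 1/25039 = 12399488072/25039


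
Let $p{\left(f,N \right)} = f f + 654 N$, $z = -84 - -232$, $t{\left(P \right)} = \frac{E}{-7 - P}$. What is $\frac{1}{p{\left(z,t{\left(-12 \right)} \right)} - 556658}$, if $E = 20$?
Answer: $- \frac{1}{532138} \approx -1.8792 \cdot 10^{-6}$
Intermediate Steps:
$t{\left(P \right)} = \frac{20}{-7 - P}$
$z = 148$ ($z = -84 + 232 = 148$)
$p{\left(f,N \right)} = f^{2} + 654 N$
$\frac{1}{p{\left(z,t{\left(-12 \right)} \right)} - 556658} = \frac{1}{\left(148^{2} + 654 \left(- \frac{20}{7 - 12}\right)\right) - 556658} = \frac{1}{\left(21904 + 654 \left(- \frac{20}{-5}\right)\right) - 556658} = \frac{1}{\left(21904 + 654 \left(\left(-20\right) \left(- \frac{1}{5}\right)\right)\right) - 556658} = \frac{1}{\left(21904 + 654 \cdot 4\right) - 556658} = \frac{1}{\left(21904 + 2616\right) - 556658} = \frac{1}{24520 - 556658} = \frac{1}{-532138} = - \frac{1}{532138}$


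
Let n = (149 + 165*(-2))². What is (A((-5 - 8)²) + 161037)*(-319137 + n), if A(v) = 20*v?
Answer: -47085082792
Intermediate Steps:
n = 32761 (n = (149 - 330)² = (-181)² = 32761)
(A((-5 - 8)²) + 161037)*(-319137 + n) = (20*(-5 - 8)² + 161037)*(-319137 + 32761) = (20*(-13)² + 161037)*(-286376) = (20*169 + 161037)*(-286376) = (3380 + 161037)*(-286376) = 164417*(-286376) = -47085082792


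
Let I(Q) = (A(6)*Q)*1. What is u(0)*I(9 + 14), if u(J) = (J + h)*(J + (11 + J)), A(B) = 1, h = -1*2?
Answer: -506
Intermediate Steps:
h = -2
u(J) = (-2 + J)*(11 + 2*J) (u(J) = (J - 2)*(J + (11 + J)) = (-2 + J)*(11 + 2*J))
I(Q) = Q (I(Q) = (1*Q)*1 = Q*1 = Q)
u(0)*I(9 + 14) = (-22 + 2*0**2 + 7*0)*(9 + 14) = (-22 + 2*0 + 0)*23 = (-22 + 0 + 0)*23 = -22*23 = -506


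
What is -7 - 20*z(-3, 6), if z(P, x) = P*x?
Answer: 353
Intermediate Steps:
-7 - 20*z(-3, 6) = -7 - (-60)*6 = -7 - 20*(-18) = -7 + 360 = 353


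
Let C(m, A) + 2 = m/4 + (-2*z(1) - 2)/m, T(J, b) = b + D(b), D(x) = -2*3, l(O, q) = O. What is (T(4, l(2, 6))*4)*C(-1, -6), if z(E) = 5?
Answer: -156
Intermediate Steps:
D(x) = -6
T(J, b) = -6 + b (T(J, b) = b - 6 = -6 + b)
C(m, A) = -2 - 12/m + m/4 (C(m, A) = -2 + (m/4 + (-2*5 - 2)/m) = -2 + (m*(1/4) + (-10 - 2)/m) = -2 + (m/4 - 12/m) = -2 + (-12/m + m/4) = -2 - 12/m + m/4)
(T(4, l(2, 6))*4)*C(-1, -6) = ((-6 + 2)*4)*(-2 - 12/(-1) + (1/4)*(-1)) = (-4*4)*(-2 - 12*(-1) - 1/4) = -16*(-2 + 12 - 1/4) = -16*39/4 = -156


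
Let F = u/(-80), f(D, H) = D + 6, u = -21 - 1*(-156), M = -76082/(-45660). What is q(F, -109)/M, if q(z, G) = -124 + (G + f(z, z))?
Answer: -41767485/304328 ≈ -137.24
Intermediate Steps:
M = 38041/22830 (M = -76082*(-1/45660) = 38041/22830 ≈ 1.6663)
u = 135 (u = -21 + 156 = 135)
f(D, H) = 6 + D
F = -27/16 (F = 135/(-80) = 135*(-1/80) = -27/16 ≈ -1.6875)
q(z, G) = -118 + G + z (q(z, G) = -124 + (G + (6 + z)) = -124 + (6 + G + z) = -118 + G + z)
q(F, -109)/M = (-118 - 109 - 27/16)/(38041/22830) = -3659/16*22830/38041 = -41767485/304328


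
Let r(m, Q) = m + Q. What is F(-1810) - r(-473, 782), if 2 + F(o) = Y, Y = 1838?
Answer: 1527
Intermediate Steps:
F(o) = 1836 (F(o) = -2 + 1838 = 1836)
r(m, Q) = Q + m
F(-1810) - r(-473, 782) = 1836 - (782 - 473) = 1836 - 1*309 = 1836 - 309 = 1527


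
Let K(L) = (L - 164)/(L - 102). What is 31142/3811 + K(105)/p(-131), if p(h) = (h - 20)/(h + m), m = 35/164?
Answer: -2509184737/283126812 ≈ -8.8624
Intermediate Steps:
m = 35/164 (m = 35*(1/164) = 35/164 ≈ 0.21341)
K(L) = (-164 + L)/(-102 + L)
p(h) = (-20 + h)/(35/164 + h) (p(h) = (h - 20)/(h + 35/164) = (-20 + h)/(35/164 + h))
31142/3811 + K(105)/p(-131) = 31142/3811 + ((-164 + 105)/(-102 + 105))/((164*(-20 - 131)/(35 + 164*(-131)))) = 31142*(1/3811) + (-59/3)/((164*(-151)/(35 - 21484))) = 31142/3811 + ((⅓)*(-59))/((164*(-151)/(-21449))) = 31142/3811 - 59/(3*(164*(-1/21449)*(-151))) = 31142/3811 - 59/(3*24764/21449) = 31142/3811 - 59/3*21449/24764 = 31142/3811 - 1265491/74292 = -2509184737/283126812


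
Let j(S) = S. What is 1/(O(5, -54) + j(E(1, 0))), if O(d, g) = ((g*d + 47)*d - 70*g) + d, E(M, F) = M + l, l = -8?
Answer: 1/2663 ≈ 0.00037552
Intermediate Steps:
E(M, F) = -8 + M (E(M, F) = M - 8 = -8 + M)
O(d, g) = d - 70*g + d*(47 + d*g) (O(d, g) = ((d*g + 47)*d - 70*g) + d = ((47 + d*g)*d - 70*g) + d = (d*(47 + d*g) - 70*g) + d = (-70*g + d*(47 + d*g)) + d = d - 70*g + d*(47 + d*g))
1/(O(5, -54) + j(E(1, 0))) = 1/((-70*(-54) + 48*5 - 54*5**2) + (-8 + 1)) = 1/((3780 + 240 - 54*25) - 7) = 1/((3780 + 240 - 1350) - 7) = 1/(2670 - 7) = 1/2663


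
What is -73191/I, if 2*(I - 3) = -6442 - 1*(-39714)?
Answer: -73191/16639 ≈ -4.3988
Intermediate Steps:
I = 16639 (I = 3 + (-6442 - 1*(-39714))/2 = 3 + (-6442 + 39714)/2 = 3 + (½)*33272 = 3 + 16636 = 16639)
-73191/I = -73191/16639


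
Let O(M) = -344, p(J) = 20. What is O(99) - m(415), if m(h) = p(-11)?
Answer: -364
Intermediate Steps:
m(h) = 20
O(99) - m(415) = -344 - 1*20 = -344 - 20 = -364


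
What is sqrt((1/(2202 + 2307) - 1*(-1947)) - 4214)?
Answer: I*sqrt(5121172902)/1503 ≈ 47.613*I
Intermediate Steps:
sqrt((1/(2202 + 2307) - 1*(-1947)) - 4214) = sqrt((1/4509 + 1947) - 4214) = sqrt(8779024/4509 - 4214) = sqrt(-10221902/4509) = I*sqrt(5121172902)/1503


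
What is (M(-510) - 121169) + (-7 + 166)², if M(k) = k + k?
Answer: -96908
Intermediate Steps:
M(k) = 2*k
(M(-510) - 121169) + (-7 + 166)² = (2*(-510) - 121169) + (-7 + 166)² = (-1020 - 121169) + 159² = -122189 + 25281 = -96908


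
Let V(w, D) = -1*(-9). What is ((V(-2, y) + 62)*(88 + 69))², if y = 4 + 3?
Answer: 124255609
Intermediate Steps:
y = 7
V(w, D) = 9
((V(-2, y) + 62)*(88 + 69))² = ((9 + 62)*(88 + 69))² = (71*157)² = 11147² = 124255609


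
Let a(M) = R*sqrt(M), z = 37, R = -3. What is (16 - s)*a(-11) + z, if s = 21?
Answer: 37 + 15*I*sqrt(11) ≈ 37.0 + 49.749*I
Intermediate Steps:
a(M) = -3*sqrt(M)
(16 - s)*a(-11) + z = (16 - 1*21)*(-3*I*sqrt(11)) + 37 = (16 - 21)*(-3*I*sqrt(11)) + 37 = -(-15)*I*sqrt(11) + 37 = 15*I*sqrt(11) + 37 = 37 + 15*I*sqrt(11)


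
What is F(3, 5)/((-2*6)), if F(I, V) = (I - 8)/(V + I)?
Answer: 5/96 ≈ 0.052083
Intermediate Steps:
F(I, V) = (-8 + I)/(I + V)
F(3, 5)/((-2*6)) = ((-8 + 3)/(3 + 5))/((-2*6)) = (-5/8)/(-12) = -(-5)/96 = -1/12*(-5/8) = 5/96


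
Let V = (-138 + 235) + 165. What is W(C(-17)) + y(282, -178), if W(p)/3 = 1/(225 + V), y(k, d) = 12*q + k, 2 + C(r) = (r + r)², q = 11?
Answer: 201621/487 ≈ 414.01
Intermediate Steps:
C(r) = -2 + 4*r² (C(r) = -2 + (r + r)² = -2 + (2*r)² = -2 + 4*r²)
V = 262 (V = 97 + 165 = 262)
y(k, d) = 132 + k (y(k, d) = 12*11 + k = 132 + k)
W(p) = 3/487 (W(p) = 3/(225 + 262) = 3/487)
W(C(-17)) + y(282, -178) = 3/487 + (132 + 282) = 3/487 + 414 = 201621/487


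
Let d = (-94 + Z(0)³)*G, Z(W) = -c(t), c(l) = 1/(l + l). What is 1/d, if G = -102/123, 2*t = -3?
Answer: 1107/86258 ≈ 0.012834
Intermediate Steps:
t = -3/2 (t = (½)*(-3) = -3/2 ≈ -1.5000)
c(l) = 1/(2*l)
G = -34/41 (G = -102*1/123 = -34/41 ≈ -0.82927)
Z(W) = ⅓ (Z(W) = -1/(2*(-3/2)) = -(-2)/(2*3) = -1*(-⅓) = ⅓)
d = 86258/1107 (d = (-94 + (⅓)³)*(-34/41) = (-94 + 1/27)*(-34/41) = -2537/27*(-34/41) = 86258/1107 ≈ 77.921)
1/d = 1/(86258/1107) = 1107/86258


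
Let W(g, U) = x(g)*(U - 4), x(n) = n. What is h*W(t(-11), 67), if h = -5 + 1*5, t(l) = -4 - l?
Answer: 0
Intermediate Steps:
W(g, U) = g*(-4 + U) (W(g, U) = g*(U - 4) = g*(-4 + U))
h = 0 (h = -5 + 5 = 0)
h*W(t(-11), 67) = 0*((-4 - 1*(-11))*(-4 + 67)) = 0*((-4 + 11)*63) = 0*(7*63) = 0*441 = 0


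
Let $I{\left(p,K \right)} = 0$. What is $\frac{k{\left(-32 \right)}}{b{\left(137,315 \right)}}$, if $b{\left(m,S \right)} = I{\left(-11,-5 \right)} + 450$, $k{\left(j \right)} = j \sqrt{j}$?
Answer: $- \frac{64 i \sqrt{2}}{225} \approx - 0.40227 i$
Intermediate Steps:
$k{\left(j \right)} = j^{\frac{3}{2}}$
$b{\left(m,S \right)} = 450$ ($b{\left(m,S \right)} = 0 + 450 = 450$)
$\frac{k{\left(-32 \right)}}{b{\left(137,315 \right)}} = \frac{\left(-32\right)^{\frac{3}{2}}}{450} = - 128 i \sqrt{2} \cdot \frac{1}{450} = - \frac{64 i \sqrt{2}}{225}$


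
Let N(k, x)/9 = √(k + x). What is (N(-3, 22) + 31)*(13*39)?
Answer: 15717 + 4563*√19 ≈ 35607.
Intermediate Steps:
N(k, x) = 9*√(k + x)
(N(-3, 22) + 31)*(13*39) = (9*√(-3 + 22) + 31)*(13*39) = (9*√19 + 31)*507 = (31 + 9*√19)*507 = 15717 + 4563*√19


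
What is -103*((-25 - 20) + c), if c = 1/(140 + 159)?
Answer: 1385762/299 ≈ 4634.7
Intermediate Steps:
c = 1/299 ≈ 0.0033445
-103*((-25 - 20) + c) = -103*((-25 - 20) + 1/299) = -103*(-45 + 1/299) = -103*(-13454/299) = 1385762/299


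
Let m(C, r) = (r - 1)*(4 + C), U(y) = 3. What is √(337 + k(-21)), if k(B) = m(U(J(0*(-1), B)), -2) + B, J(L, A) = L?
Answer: √295 ≈ 17.176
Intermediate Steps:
m(C, r) = (-1 + r)*(4 + C)
k(B) = -21 + B (k(B) = (-4 - 1*3 + 4*(-2) + 3*(-2)) + B = (-4 - 3 - 8 - 6) + B = -21 + B)
√(337 + k(-21)) = √(337 + (-21 - 21)) = √(337 - 42) = √295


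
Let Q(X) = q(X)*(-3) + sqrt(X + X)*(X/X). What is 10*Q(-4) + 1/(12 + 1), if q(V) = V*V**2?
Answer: 24961/13 + 20*I*sqrt(2) ≈ 1920.1 + 28.284*I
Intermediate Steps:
q(V) = V**3
Q(X) = -3*X**3 + sqrt(2)*sqrt(X) (Q(X) = X**3*(-3) + sqrt(X + X)*(X/X) = -3*X**3 + sqrt(2*X)*1 = -3*X**3 + (sqrt(2)*sqrt(X))*1 = -3*X**3 + sqrt(2)*sqrt(X))
10*Q(-4) + 1/(12 + 1) = 10*(-3*(-4)**3 + sqrt(2)*sqrt(-4)) + 1/(12 + 1) = 10*(-3*(-64) + sqrt(2)*(2*I)) + 1/13 = 10*(192 + 2*I*sqrt(2)) + 1/13 = (1920 + 20*I*sqrt(2)) + 1/13 = 24961/13 + 20*I*sqrt(2)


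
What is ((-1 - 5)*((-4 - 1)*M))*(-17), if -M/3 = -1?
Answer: -1530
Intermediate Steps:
M = 3 (M = -3*(-1) = 3)
((-1 - 5)*((-4 - 1)*M))*(-17) = ((-1 - 5)*((-4 - 1)*3))*(-17) = -(-30)*3*(-17) = -6*(-15)*(-17) = 90*(-17) = -1530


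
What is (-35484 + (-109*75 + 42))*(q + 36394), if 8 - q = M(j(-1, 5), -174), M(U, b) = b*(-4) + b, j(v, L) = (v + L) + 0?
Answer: -1564977960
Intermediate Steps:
j(v, L) = L + v (j(v, L) = (L + v) + 0 = L + v)
M(U, b) = -3*b (M(U, b) = -4*b + b = -3*b)
q = -514 (q = 8 - (-3)*(-174) = 8 - 1*522 = 8 - 522 = -514)
(-35484 + (-109*75 + 42))*(q + 36394) = (-35484 + (-109*75 + 42))*(-514 + 36394) = (-35484 + (-8175 + 42))*35880 = (-35484 - 8133)*35880 = -43617*35880 = -1564977960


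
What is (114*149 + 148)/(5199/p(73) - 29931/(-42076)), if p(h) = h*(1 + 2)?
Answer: 52627903432/75102671 ≈ 700.75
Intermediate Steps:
p(h) = 3*h (p(h) = h*3 = 3*h)
(114*149 + 148)/(5199/p(73) - 29931/(-42076)) = (114*149 + 148)/(5199/((3*73)) - 29931/(-42076)) = (16986 + 148)/(5199/219 - 29931*(-1/42076)) = 17134/(5199*(1/219) + 29931/42076) = 17134/(1733/73 + 29931/42076) = 17134/(75102671/3071548) = 17134*(3071548/75102671) = 52627903432/75102671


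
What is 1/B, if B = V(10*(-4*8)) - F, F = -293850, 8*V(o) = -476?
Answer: 2/587581 ≈ 3.4038e-6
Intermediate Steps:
V(o) = -119/2 (V(o) = (1/8)*(-476) = -119/2)
B = 587581/2 (B = -119/2 - 1*(-293850) = -119/2 + 293850 = 587581/2 ≈ 2.9379e+5)
1/B = 1/(587581/2) = 2/587581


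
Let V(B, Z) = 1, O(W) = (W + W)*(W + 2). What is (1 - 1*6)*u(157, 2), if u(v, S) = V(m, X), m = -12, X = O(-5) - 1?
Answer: -5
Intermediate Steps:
O(W) = 2*W*(2 + W) (O(W) = (2*W)*(2 + W) = 2*W*(2 + W))
X = 29 (X = 2*(-5)*(2 - 5) - 1 = 2*(-5)*(-3) - 1 = 30 - 1 = 29)
u(v, S) = 1
(1 - 1*6)*u(157, 2) = (1 - 1*6)*1 = (1 - 6)*1 = -5*1 = -5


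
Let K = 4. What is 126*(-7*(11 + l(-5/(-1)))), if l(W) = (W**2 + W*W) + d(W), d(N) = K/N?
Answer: -272538/5 ≈ -54508.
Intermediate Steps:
d(N) = 4/N
l(W) = 2*W**2 + 4/W (l(W) = (W**2 + W*W) + 4/W = (W**2 + W**2) + 4/W = 2*W**2 + 4/W)
126*(-7*(11 + l(-5/(-1)))) = 126*(-7*(11 + 2*(2 + (-5/(-1))**3)/((-5/(-1))))) = 126*(-7*(11 + 2*(2 + (-5*(-1))**3)/((-5*(-1))))) = 126*(-7*(11 + 2*(2 + 5**3)/5)) = 126*(-7*(11 + 2*(1/5)*(2 + 125))) = 126*(-7*(11 + 2*(1/5)*127)) = 126*(-7*(11 + 254/5)) = 126*(-7*309/5) = 126*(-2163/5) = -272538/5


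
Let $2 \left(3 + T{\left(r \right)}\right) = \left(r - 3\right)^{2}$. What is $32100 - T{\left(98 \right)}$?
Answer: $\frac{55181}{2} \approx 27591.0$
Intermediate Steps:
$T{\left(r \right)} = -3 + \frac{\left(-3 + r\right)^{2}}{2}$ ($T{\left(r \right)} = -3 + \frac{\left(r - 3\right)^{2}}{2} = -3 + \frac{\left(-3 + r\right)^{2}}{2}$)
$32100 - T{\left(98 \right)} = 32100 - \left(-3 + \frac{\left(-3 + 98\right)^{2}}{2}\right) = 32100 - \left(-3 + \frac{95^{2}}{2}\right) = 32100 - \left(-3 + \frac{1}{2} \cdot 9025\right) = 32100 - \left(-3 + \frac{9025}{2}\right) = 32100 - \frac{9019}{2} = \frac{55181}{2}$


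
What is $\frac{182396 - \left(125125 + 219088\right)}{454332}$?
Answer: $- \frac{53939}{151444} \approx -0.35616$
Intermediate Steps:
$\frac{182396 - \left(125125 + 219088\right)}{454332} = \left(182396 - 344213\right) \frac{1}{454332} = \left(-161817\right) \frac{1}{454332} = - \frac{53939}{151444}$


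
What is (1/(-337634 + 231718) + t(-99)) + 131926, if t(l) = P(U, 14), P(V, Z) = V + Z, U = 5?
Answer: 13975086619/105916 ≈ 1.3195e+5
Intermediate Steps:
t(l) = 19 (t(l) = 5 + 14 = 19)
(1/(-337634 + 231718) + t(-99)) + 131926 = (1/(-337634 + 231718) + 19) + 131926 = (1/(-105916) + 19) + 131926 = (-1/105916 + 19) + 131926 = 2012403/105916 + 131926 = 13975086619/105916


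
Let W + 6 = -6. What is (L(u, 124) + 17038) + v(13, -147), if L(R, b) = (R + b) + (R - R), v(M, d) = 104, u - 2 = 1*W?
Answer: 17256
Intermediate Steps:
W = -12 (W = -6 - 6 = -12)
u = -10 (u = 2 + 1*(-12) = 2 - 12 = -10)
L(R, b) = R + b (L(R, b) = (R + b) + 0 = R + b)
(L(u, 124) + 17038) + v(13, -147) = ((-10 + 124) + 17038) + 104 = (114 + 17038) + 104 = 17152 + 104 = 17256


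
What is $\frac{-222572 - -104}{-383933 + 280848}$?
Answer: $\frac{222468}{103085} \approx 2.1581$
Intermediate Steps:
$\frac{-222572 - -104}{-383933 + 280848} = \frac{-222572 + 104}{-103085} = \left(-222468\right) \left(- \frac{1}{103085}\right) = \frac{222468}{103085}$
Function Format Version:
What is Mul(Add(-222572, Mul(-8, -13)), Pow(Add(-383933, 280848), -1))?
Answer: Rational(222468, 103085) ≈ 2.1581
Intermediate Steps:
Mul(Add(-222572, Mul(-8, -13)), Pow(Add(-383933, 280848), -1)) = Mul(Add(-222572, 104), Pow(-103085, -1)) = Mul(-222468, Rational(-1, 103085)) = Rational(222468, 103085)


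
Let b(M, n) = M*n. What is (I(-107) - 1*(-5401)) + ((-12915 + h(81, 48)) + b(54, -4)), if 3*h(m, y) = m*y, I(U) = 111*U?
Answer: -18311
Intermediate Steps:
h(m, y) = m*y/3 (h(m, y) = (m*y)/3 = m*y/3)
(I(-107) - 1*(-5401)) + ((-12915 + h(81, 48)) + b(54, -4)) = (111*(-107) - 1*(-5401)) + ((-12915 + (1/3)*81*48) + 54*(-4)) = (-11877 + 5401) + ((-12915 + 1296) - 216) = -6476 + (-11619 - 216) = -6476 - 11835 = -18311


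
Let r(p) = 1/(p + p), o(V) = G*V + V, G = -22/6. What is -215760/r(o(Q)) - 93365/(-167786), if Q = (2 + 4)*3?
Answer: 3475344799925/167786 ≈ 2.0713e+7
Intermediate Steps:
G = -11/3 (G = -22*1/6 = -11/3 ≈ -3.6667)
Q = 18 (Q = 6*3 = 18)
o(V) = -8*V/3 (o(V) = -11*V/3 + V = -8*V/3)
r(p) = 1/(2*p)
-215760/r(o(Q)) - 93365/(-167786) = -215760/(1/(2*((-8/3*18)))) - 93365/(-167786) = -215760/((1/2)/(-48)) - 93365*(-1/167786) = -215760/((1/2)*(-1/48)) + 93365/167786 = -215760/(-1/96) + 93365/167786 = -215760*(-96) + 93365/167786 = 20712960 + 93365/167786 = 3475344799925/167786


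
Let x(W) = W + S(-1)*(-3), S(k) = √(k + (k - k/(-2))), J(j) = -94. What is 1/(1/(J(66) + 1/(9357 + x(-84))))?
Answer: -5388609712/57325701 + I*√10/57325701 ≈ -94.0 + 5.5163e-8*I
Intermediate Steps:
S(k) = √10*√k/2 (S(k) = √(k + (k - k*(-1)/2)) = √(k + (k - (-1)*k/2)) = √(k + (k + k/2)) = √(k + 3*k/2) = √(5*k/2) = √10*√k/2)
x(W) = W - 3*I*√10/2 (x(W) = W + (√10*√(-1)/2)*(-3) = W + (√10*I/2)*(-3) = W + (I*√10/2)*(-3) = W - 3*I*√10/2)
1/(1/(J(66) + 1/(9357 + x(-84)))) = 1/(1/(-94 + 1/(9357 + (-84 - 3*I*√10/2)))) = 1/(1/(-94 + 1/(9273 - 3*I*√10/2))) = -94 + 1/(9273 - 3*I*√10/2)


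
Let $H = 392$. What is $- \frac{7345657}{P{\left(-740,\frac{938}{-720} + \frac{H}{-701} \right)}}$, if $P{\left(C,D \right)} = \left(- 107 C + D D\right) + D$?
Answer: $- \frac{467812350131227200}{5042725615412281} \approx -92.77$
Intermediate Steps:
$P{\left(C,D \right)} = D + D^{2} - 107 C$ ($P{\left(C,D \right)} = \left(- 107 C + D^{2}\right) + D = \left(D^{2} - 107 C\right) + D = D + D^{2} - 107 C$)
$- \frac{7345657}{P{\left(-740,\frac{938}{-720} + \frac{H}{-701} \right)}} = - \frac{7345657}{\left(\frac{938}{-720} + \frac{392}{-701}\right) + \left(\frac{938}{-720} + \frac{392}{-701}\right)^{2} - -79180} = - \frac{7345657}{\left(938 \left(- \frac{1}{720}\right) + 392 \left(- \frac{1}{701}\right)\right) + \left(938 \left(- \frac{1}{720}\right) + 392 \left(- \frac{1}{701}\right)\right)^{2} + 79180} = - \frac{7345657}{\left(- \frac{469}{360} - \frac{392}{701}\right) + \left(- \frac{469}{360} - \frac{392}{701}\right)^{2} + 79180} = - \frac{7345657}{- \frac{469889}{252360} + \left(- \frac{469889}{252360}\right)^{2} + 79180} = - \frac{7345657}{- \frac{469889}{252360} + \frac{220795672321}{63685569600} + 79180} = - \frac{7345657}{\frac{5042725615412281}{63685569600}} = \left(-7345657\right) \frac{63685569600}{5042725615412281} = - \frac{467812350131227200}{5042725615412281}$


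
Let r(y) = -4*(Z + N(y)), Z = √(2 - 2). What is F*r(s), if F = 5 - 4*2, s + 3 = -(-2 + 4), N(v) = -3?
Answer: -36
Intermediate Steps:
Z = 0 (Z = √0 = 0)
s = -5 (s = -3 - (-2 + 4) = -3 - 1*2 = -3 - 2 = -5)
r(y) = 12 (r(y) = -4*(0 - 3) = -4*(-3) = 12)
F = -3 (F = 5 - 8 = -3)
F*r(s) = -3*12 = -36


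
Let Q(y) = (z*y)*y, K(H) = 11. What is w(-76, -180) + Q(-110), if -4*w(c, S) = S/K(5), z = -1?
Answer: -133055/11 ≈ -12096.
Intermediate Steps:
w(c, S) = -S/44 (w(c, S) = -S/(4*11) = -S/44)
Q(y) = -y² (Q(y) = (-y)*y = -y²)
w(-76, -180) + Q(-110) = -1/44*(-180) - 1*(-110)² = 45/11 - 1*12100 = 45/11 - 12100 = -133055/11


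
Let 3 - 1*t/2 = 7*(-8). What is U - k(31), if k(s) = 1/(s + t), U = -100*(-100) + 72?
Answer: 1500727/149 ≈ 10072.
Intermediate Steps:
t = 118 (t = 6 - 14*(-8) = 6 - 2*(-56) = 6 + 112 = 118)
U = 10072 (U = 10000 + 72 = 10072)
k(s) = 1/(118 + s) (k(s) = 1/(s + 118) = 1/(118 + s))
U - k(31) = 10072 - 1/(118 + 31) = 10072 - 1/149 = 1500727/149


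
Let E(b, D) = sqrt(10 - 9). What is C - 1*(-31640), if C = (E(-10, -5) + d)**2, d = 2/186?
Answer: 273663196/8649 ≈ 31641.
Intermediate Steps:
E(b, D) = 1 (E(b, D) = sqrt(1) = 1)
d = 1/93 (d = 2*(1/186) = 1/93 ≈ 0.010753)
C = 8836/8649 (C = (1 + 1/93)**2 = (94/93)**2 = 8836/8649 ≈ 1.0216)
C - 1*(-31640) = 8836/8649 - 1*(-31640) = 8836/8649 + 31640 = 273663196/8649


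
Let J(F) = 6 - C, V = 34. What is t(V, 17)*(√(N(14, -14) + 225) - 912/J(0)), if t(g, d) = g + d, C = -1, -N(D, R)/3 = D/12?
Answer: -46512/7 + 51*√886/2 ≈ -5885.5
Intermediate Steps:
N(D, R) = -D/4 (N(D, R) = -3*D/12 = -D/4)
t(g, d) = d + g
J(F) = 7 (J(F) = 6 - 1*(-1) = 6 + 1 = 7)
t(V, 17)*(√(N(14, -14) + 225) - 912/J(0)) = (17 + 34)*(√(-¼*14 + 225) - 912/7) = 51*(√(-7/2 + 225) - 912*⅐) = 51*(√(443/2) - 912/7) = 51*(√886/2 - 912/7) = 51*(-912/7 + √886/2) = -46512/7 + 51*√886/2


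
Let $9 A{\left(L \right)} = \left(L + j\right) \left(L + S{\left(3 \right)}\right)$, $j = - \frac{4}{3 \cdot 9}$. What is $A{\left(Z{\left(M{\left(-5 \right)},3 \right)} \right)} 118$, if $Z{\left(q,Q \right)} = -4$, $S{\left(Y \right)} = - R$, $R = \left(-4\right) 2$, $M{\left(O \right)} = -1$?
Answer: $- \frac{52864}{243} \approx -217.55$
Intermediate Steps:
$R = -8$
$S{\left(Y \right)} = 8$ ($S{\left(Y \right)} = \left(-1\right) \left(-8\right) = 8$)
$j = - \frac{4}{27} \approx -0.14815$
$A{\left(L \right)} = \frac{\left(8 + L\right) \left(- \frac{4}{27} + L\right)}{9}$ ($A{\left(L \right)} = \frac{\left(L - \frac{4}{27}\right) \left(L + 8\right)}{9} = \frac{\left(- \frac{4}{27} + L\right) \left(8 + L\right)}{9} = \frac{\left(8 + L\right) \left(- \frac{4}{27} + L\right)}{9}$)
$A{\left(Z{\left(M{\left(-5 \right)},3 \right)} \right)} 118 = \left(- \frac{32}{243} + \frac{\left(-4\right)^{2}}{9} + \frac{212}{243} \left(-4\right)\right) 118 = \left(- \frac{32}{243} + \frac{1}{9} \cdot 16 - \frac{848}{243}\right) 118 = \left(- \frac{32}{243} + \frac{16}{9} - \frac{848}{243}\right) 118 = \left(- \frac{448}{243}\right) 118 = - \frac{52864}{243}$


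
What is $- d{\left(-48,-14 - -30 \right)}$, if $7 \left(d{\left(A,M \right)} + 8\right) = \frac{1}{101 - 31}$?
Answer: $\frac{3919}{490} \approx 7.998$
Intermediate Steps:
$d{\left(A,M \right)} = - \frac{3919}{490}$ ($d{\left(A,M \right)} = -8 + \frac{1}{7 \left(101 - 31\right)} = -8 + \frac{1}{7 \cdot 70} = -8 + \frac{1}{7} \cdot \frac{1}{70} = -8 + \frac{1}{490} = - \frac{3919}{490}$)
$- d{\left(-48,-14 - -30 \right)} = \left(-1\right) \left(- \frac{3919}{490}\right) = \frac{3919}{490}$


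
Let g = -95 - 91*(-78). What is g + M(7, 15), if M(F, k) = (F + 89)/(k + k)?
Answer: 35031/5 ≈ 7006.2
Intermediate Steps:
M(F, k) = (89 + F)/(2*k) (M(F, k) = (89 + F)/((2*k)) = (89 + F)*(1/(2*k)) = (89 + F)/(2*k))
g = 7003 (g = -95 + 7098 = 7003)
g + M(7, 15) = 7003 + (1/2)*(89 + 7)/15 = 7003 + (1/2)*(1/15)*96 = 7003 + 16/5 = 35031/5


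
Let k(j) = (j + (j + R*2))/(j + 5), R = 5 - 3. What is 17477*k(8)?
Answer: 349540/13 ≈ 26888.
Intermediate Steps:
R = 2
k(j) = (4 + 2*j)/(5 + j) (k(j) = (j + (j + 2*2))/(j + 5) = (j + (j + 4))/(5 + j) = (j + (4 + j))/(5 + j) = (4 + 2*j)/(5 + j))
17477*k(8) = 17477*(2*(2 + 8)/(5 + 8)) = 17477*(2*10/13) = 17477*(2*(1/13)*10) = 17477*(20/13) = 349540/13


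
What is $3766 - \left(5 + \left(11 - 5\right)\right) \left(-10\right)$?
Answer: $3876$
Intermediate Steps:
$3766 - \left(5 + \left(11 - 5\right)\right) \left(-10\right) = 3766 - \left(5 + 6\right) \left(-10\right) = 3766 - 11 \left(-10\right) = 3766 - -110 = 3766 + 110 = 3876$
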